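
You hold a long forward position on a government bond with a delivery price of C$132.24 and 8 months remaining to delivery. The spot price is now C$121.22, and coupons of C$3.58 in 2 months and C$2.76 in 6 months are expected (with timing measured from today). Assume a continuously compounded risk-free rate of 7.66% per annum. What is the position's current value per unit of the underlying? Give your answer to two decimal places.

PV(remaining coupons) I = 3.58·e^(−0.0766·2/12) + 2.76·e^(−0.0766·6/12) = 6.1909
Current forward F = (S − I)·e^(rT) = (121.22 − 6.1909)·e^(0.0766·8/12) = 115.0291 × 1.052393 = 121.0558
Value (long) = (F − K)·e^(−rT) = (121.0558 − 132.24) × 0.950215 = -10.6274
Value = -C$10.63

-C$10.63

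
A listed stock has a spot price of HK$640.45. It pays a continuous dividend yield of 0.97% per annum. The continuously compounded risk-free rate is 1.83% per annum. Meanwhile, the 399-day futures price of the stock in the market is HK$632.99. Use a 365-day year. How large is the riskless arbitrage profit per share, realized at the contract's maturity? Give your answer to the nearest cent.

HK$13.51 per share

Fair futures: F* = S·e^(carry·T), with carry = (r − q) = 0.0183 − 0.0097 = 0.0086
F* = 640.45 · e^(0.0086 × 399/365) = 640.45 · e^0.009401 = 640.45 × 1.009445 = HK$646.4991
Market HK$632.99 < fair HK$646.4991: forward underpriced → reverse cash-and-carry (short spot, go long the forward).
At maturity, profit = |F_mkt − F*| = |632.99 − 646.4991| = HK$13.51 per share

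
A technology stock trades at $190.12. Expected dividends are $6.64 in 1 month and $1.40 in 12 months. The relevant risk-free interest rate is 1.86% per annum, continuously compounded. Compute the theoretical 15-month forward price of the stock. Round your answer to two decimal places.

PV(dividends) I = 6.64·e^(−0.0186·1/12) + 1.40·e^(−0.0186·12/12)
I = 6.6297 + 1.3742 = 8.0039
F = (S − I)·e^(rT) = (190.12 − 8.0039) · e^(0.0186·15/12)
= 182.1161 · e^0.023250 = 182.1161 × 1.023522 = $186.40

$186.40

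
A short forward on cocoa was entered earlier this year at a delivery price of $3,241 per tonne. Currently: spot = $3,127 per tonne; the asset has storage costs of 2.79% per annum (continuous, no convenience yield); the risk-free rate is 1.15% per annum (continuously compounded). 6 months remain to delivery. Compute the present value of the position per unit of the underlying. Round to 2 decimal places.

Current fair forward for the remaining 6 months: F = S·e^((r + u)·T), (r + u) = 0.0115 + 0.0279 = 0.0394
F = 3127 · e^(0.0394 × 6/12) = 3127 × 1.01989533 = 3189.2127
Value of long forward = (F − K)·e^(−rT) = (3189.2127 − 3241) · e^(−0.0115·6/12)
= -51.7873 × 0.99426650 = -51.49
Short position value = −(long value) = $51.49

$51.49 per tonne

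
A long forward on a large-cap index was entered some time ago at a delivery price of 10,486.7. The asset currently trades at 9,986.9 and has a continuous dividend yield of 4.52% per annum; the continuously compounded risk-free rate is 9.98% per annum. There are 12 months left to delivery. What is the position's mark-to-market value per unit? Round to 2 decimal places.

54.89

Current fair forward for the remaining 12 months: F = S·e^((r − q)·T), (r − q) = 0.0998 − 0.0452 = 0.0546
F = 9986.9 · e^(0.0546 × 12/12) = 9986.9 × 1.05611808 = 10547.3457
Value of long forward = (F − K)·e^(−rT) = (10547.3457 − 10486.7) · e^(−0.0998·12/12)
= 60.6457 × 0.90501840 = 54.89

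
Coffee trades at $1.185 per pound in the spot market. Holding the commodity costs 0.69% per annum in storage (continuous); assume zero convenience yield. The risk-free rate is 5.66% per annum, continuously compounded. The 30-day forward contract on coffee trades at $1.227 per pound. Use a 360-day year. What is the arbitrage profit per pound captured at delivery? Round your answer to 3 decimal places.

$0.036 per pound

Fair forward: F* = S·e^(carry·T), with carry = (r + u) = 0.0566 + 0.0069 = 0.0635
F* = 1.185 · e^(0.0635 × 30/360) = 1.185 · e^0.005292 = 1.185 × 1.005306 = $1.1913
Market $1.227 > fair $1.1913: forward overpriced → cash-and-carry (buy spot, short the forward).
At maturity, profit = |F_mkt − F*| = |1.227 − 1.1913| = $0.036 per pound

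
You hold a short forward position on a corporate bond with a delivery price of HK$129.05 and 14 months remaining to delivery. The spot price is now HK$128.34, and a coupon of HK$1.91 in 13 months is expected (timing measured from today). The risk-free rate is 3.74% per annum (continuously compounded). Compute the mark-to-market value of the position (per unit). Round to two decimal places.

-HK$2.97

PV(remaining coupons) I = 1.91·e^(−0.0374·13/12) = 1.8342
Current forward F = (S − I)·e^(rT) = (128.34 − 1.8342)·e^(0.0374·14/12) = 126.5058 × 1.044599 = 132.1478
Value (long) = (F − K)·e^(−rT) = (132.1478 − 129.05) × 0.957305 = 2.9655
Short position value = −(long value) = -HK$2.97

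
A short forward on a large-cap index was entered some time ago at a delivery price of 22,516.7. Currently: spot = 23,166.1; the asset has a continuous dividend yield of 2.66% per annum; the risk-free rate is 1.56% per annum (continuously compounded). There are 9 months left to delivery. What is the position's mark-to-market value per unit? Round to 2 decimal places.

Current fair forward for the remaining 9 months: F = S·e^((r − q)·T), (r − q) = 0.0156 − 0.0266 = -0.0110
F = 23166.1 · e^(-0.0110 × 9/12) = 23166.1 × 0.99178394 = 22975.7659
Value of long forward = (F − K)·e^(−rT) = (22975.7659 − 22516.7) · e^(−0.0156·9/12)
= 459.0659 × 0.98836818 = 453.73
Short position value = −(long value) = -453.73

-453.73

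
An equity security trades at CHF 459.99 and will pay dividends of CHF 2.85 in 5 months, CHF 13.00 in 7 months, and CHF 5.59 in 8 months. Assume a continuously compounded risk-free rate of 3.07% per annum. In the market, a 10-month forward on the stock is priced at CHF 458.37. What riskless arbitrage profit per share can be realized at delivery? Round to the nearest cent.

PV(dividends) I = 2.85·e^(−0.0307·5/12) + 13.00·e^(−0.0307·7/12) + 5.59·e^(−0.0307·8/12) = 21.0598
Fair forward F* = (S − I)·e^(rT) = (459.99 − 21.0598)·e^0.025583 = 438.9302 × 1.025913 = 450.3042
Market CHF 458.37 > fair 450.3042: forward overpriced → cash-and-carry (borrow at r, buy the stock and collect the dividends, short the forward).
Profit at T = |F_mkt − F*| = |458.37 − 450.3042| = CHF 8.07 per share

CHF 8.07 per share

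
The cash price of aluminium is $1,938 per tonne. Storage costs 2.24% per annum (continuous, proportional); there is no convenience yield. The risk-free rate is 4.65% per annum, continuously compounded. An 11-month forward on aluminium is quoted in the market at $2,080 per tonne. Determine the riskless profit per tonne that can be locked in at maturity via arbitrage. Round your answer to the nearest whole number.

Fair forward: F* = S·e^(carry·T), with carry = (r + u) = 0.0465 + 0.0224 = 0.0689
F* = 1938 · e^(0.0689 × 11/12) = 1938 · e^0.063158 = 1938 × 1.065195 = $2064.3479
Market $2080 > fair $2064.3479: forward overpriced → cash-and-carry (buy spot, short the forward).
At maturity, profit = |F_mkt − F*| = |2080 − 2064.3479| = $16 per tonne

$16 per tonne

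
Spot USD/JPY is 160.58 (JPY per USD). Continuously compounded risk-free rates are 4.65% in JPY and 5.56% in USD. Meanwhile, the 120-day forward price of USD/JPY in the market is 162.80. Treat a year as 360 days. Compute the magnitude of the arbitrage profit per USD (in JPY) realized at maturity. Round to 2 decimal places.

2.71 per USD (in JPY)

Fair forward: F* = S·e^(carry·T), with carry = (r_JPY − r_USD) = 0.0465 − 0.0556 = -0.0091
F* = 160.58 · e^(-0.0091 × 120/360) = 160.58 · e^-0.003033 = 160.58 × 0.996972 = 160.0938
Market 162.80 > fair 160.0938: forward overpriced → cash-and-carry (buy spot, short the forward).
At maturity, profit = |F_mkt − F*| = |162.80 − 160.0938| = 2.71 per USD (in JPY)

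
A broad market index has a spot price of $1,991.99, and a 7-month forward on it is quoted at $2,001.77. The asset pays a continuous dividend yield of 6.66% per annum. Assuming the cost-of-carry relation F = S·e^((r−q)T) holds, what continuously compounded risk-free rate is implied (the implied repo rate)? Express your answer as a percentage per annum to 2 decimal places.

7.50%

From F = S·e^((r−q)T): (r − q) = ln(F/S)/T
ln(2001.77/1991.99) = ln(1.004910) = 0.004898
(r − q) = 0.004898 / (7/12) = 0.008397
r = ln(F/S)/T + q = 0.008397 + 0.0666 = 0.074997
r = 7.50%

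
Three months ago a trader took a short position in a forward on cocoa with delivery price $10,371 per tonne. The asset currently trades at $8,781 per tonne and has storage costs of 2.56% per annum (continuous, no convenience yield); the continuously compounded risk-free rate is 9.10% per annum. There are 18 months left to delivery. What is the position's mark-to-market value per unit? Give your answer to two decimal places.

Current fair forward for the remaining 18 months: F = S·e^((r + u)·T), (r + u) = 0.0910 + 0.0256 = 0.1166
F = 8781 · e^(0.1166 × 18/12) = 8781 × 1.19112710 = 10459.2871
Value of long forward = (F − K)·e^(−rT) = (10459.2871 − 10371) · e^(−0.0910·18/12)
= 88.2871 × 0.87240632 = 77.02
Short position value = −(long value) = -$77.02

-$77.02 per tonne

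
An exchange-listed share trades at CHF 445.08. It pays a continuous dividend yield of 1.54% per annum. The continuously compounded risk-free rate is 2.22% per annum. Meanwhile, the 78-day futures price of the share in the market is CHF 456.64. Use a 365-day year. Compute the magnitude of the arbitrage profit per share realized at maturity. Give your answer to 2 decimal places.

CHF 10.91 per share

Fair futures: F* = S·e^(carry·T), with carry = (r − q) = 0.0222 − 0.0154 = 0.0068
F* = 445.08 · e^(0.0068 × 78/365) = 445.08 · e^0.001453 = 445.08 × 1.001454 = CHF 445.7271
Market CHF 456.64 > fair CHF 445.7271: forward overpriced → cash-and-carry (buy spot, short the forward).
At maturity, profit = |F_mkt − F*| = |456.64 − 445.7271| = CHF 10.91 per share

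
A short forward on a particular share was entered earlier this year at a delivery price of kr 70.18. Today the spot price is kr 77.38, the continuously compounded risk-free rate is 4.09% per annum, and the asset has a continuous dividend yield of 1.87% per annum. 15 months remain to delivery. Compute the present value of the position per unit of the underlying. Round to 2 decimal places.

-kr 8.91

Current fair forward for the remaining 15 months: F = S·e^((r − q)·T), (r − q) = 0.0409 − 0.0187 = 0.0222
F = 77.38 · e^(0.0222 × 15/12) = 77.38 × 1.028139 = 79.5574
Value of long forward = (F − K)·e^(−rT) = (79.5574 − 70.18) · e^(−0.0409·15/12)
= 9.3774 × 0.950160 = 8.91
Short position value = −(long value) = -kr 8.91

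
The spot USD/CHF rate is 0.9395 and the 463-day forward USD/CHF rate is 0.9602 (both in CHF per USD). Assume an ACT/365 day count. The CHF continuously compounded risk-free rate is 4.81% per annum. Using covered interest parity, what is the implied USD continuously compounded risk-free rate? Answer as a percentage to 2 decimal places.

F = S·e^((r_CHF − r_USD)T) ⇒ r_USD = r_CHF − ln(F/S)/T
ln(0.9602/0.9395) = 0.021794; /(463/365) = 0.017181
r_USD = 0.0481 − 0.017181 = 0.030919
r_USD = 3.09%

3.09%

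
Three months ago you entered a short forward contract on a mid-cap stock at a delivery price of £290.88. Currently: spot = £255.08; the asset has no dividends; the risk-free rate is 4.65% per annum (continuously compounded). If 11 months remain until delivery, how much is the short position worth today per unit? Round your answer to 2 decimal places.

£23.66

Current fair forward for the remaining 11 months: F = S·e^(r·T), r = 0.0465
F = 255.08 · e^(0.0465 × 11/12) = 255.08 × 1.043546 = 266.1877
Value of long forward = (F − K)·e^(−rT) = (266.1877 − 290.88) · e^(−0.0465·11/12)
= -24.6923 × 0.958271 = -23.66
Short position value = −(long value) = £23.66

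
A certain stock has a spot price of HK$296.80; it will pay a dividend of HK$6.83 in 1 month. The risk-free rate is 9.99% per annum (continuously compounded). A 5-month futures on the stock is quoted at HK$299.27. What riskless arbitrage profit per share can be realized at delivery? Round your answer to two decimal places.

HK$3.08 per share

PV(dividends) I = 6.83·e^(−0.0999·1/12) = 6.7734
Fair futures F* = (S − I)·e^(rT) = (296.80 − 6.7734)·e^0.041625 = 290.0266 × 1.042503 = 302.3536
Market HK$299.27 < fair 302.3536: forward underpriced → reverse cash-and-carry (short the stock, invest proceeds at r, pay the dividends, go long the forward).
Profit at T = |F_mkt − F*| = |299.27 − 302.3536| = HK$3.08 per share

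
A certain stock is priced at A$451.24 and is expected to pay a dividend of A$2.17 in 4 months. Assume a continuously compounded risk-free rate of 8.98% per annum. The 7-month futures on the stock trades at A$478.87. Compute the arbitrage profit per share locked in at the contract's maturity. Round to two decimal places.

PV(dividends) I = 2.17·e^(−0.0898·4/12) = 2.1060
Fair futures F* = (S − I)·e^(rT) = (451.24 − 2.1060)·e^0.052383 = 449.1340 × 1.053779 = 473.2880
Market A$478.87 > fair 473.2880: forward overpriced → cash-and-carry (borrow at r, buy the stock and collect the dividends, short the forward).
Profit at T = |F_mkt − F*| = |478.87 − 473.2880| = A$5.58 per share

A$5.58 per share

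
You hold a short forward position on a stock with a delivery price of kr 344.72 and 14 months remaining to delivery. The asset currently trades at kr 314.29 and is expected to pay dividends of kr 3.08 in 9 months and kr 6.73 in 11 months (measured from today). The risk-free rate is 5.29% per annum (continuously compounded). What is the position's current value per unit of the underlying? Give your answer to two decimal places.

kr 19.17

PV(remaining dividends) I = 3.08·e^(−0.0529·9/12) + 6.73·e^(−0.0529·11/12) = 9.3716
Current forward F = (S − I)·e^(rT) = (314.29 − 9.3716)·e^(0.0529·14/12) = 304.9184 × 1.063661 = 324.3298
Value (long) = (F − K)·e^(−rT) = (324.3298 − 344.72) × 0.940149 = -19.1698
Short position value = −(long value) = kr 19.17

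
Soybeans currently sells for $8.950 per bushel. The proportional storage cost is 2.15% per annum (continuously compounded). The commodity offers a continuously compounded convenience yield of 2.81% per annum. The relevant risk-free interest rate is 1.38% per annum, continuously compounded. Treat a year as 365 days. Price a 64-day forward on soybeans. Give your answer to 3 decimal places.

$8.961 per bushel

Net carry = r + u − y = 0.0138 + 0.0215 − 0.0281 = 0.0072
F = S·e^((r+u−y)T) = 8.950 · e^(0.0072 × 64/365) = 8.950 · e^0.001262
= 8.950 × 1.001263 = $8.961 per bushel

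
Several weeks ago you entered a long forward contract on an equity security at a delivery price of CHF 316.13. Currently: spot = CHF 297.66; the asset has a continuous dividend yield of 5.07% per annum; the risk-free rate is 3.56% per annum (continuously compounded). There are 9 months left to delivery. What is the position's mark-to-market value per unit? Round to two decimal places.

-CHF 21.25

Current fair forward for the remaining 9 months: F = S·e^((r − q)·T), (r − q) = 0.0356 − 0.0507 = -0.0151
F = 297.66 · e^(-0.0151 × 9/12) = 297.66 × 0.988739 = 294.3081
Value of long forward = (F − K)·e^(−rT) = (294.3081 − 316.13) · e^(−0.0356·9/12)
= -21.8219 × 0.973653 = -21.25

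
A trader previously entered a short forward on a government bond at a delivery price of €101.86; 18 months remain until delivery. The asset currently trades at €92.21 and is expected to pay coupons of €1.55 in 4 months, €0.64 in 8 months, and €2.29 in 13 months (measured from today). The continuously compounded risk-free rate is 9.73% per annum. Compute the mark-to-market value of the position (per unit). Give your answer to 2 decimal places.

-€0.02

PV(remaining coupons) I = 1.55·e^(−0.0973·4/12) + 0.64·e^(−0.0973·8/12) + 2.29·e^(−0.0973·13/12) = 4.1612
Current forward F = (S − I)·e^(rT) = (92.21 − 4.1612)·e^(0.0973·18/12) = 88.0488 × 1.157138 = 101.8846
Value (long) = (F − K)·e^(−rT) = (101.8846 − 101.86) × 0.864201 = 0.0213
Short position value = −(long value) = -€0.02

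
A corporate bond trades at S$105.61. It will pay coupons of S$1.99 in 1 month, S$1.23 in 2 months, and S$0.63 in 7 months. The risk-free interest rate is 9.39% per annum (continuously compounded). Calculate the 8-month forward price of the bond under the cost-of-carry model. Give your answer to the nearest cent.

S$108.41

PV(coupons) I = 1.99·e^(−0.0939·1/12) + 1.23·e^(−0.0939·2/12) + 0.63·e^(−0.0939·7/12)
I = 1.9745 + 1.2109 + 0.5964 = 3.7818
F = (S − I)·e^(rT) = (105.61 − 3.7818) · e^(0.0939·8/12)
= 101.8282 · e^0.062600 = 101.8282 × 1.064601 = S$108.41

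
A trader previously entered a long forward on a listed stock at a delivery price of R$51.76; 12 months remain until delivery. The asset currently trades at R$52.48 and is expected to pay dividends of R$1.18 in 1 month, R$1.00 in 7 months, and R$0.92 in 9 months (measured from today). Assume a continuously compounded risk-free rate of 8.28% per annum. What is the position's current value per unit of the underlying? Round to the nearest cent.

PV(remaining dividends) I = 1.18·e^(−0.0828·1/12) + 1.00·e^(−0.0828·7/12) + 0.92·e^(−0.0828·9/12) = 2.9893
Current forward F = (S − I)·e^(rT) = (52.48 − 2.9893)·e^(0.0828·12/12) = 49.4907 × 1.086325 = 53.7630
Value (long) = (F − K)·e^(−rT) = (53.7630 − 51.76) × 0.920535 = 1.8438
Value = R$1.84

R$1.84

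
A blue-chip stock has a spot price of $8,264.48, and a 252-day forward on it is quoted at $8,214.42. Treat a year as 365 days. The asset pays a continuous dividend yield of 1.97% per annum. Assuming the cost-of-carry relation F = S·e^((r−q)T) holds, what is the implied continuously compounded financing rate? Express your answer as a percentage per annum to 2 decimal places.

1.09%

From F = S·e^((r−q)T): (r − q) = ln(F/S)/T
ln(8214.42/8264.48) = ln(0.993943) = -0.006075
(r − q) = -0.006075 / (252/365) = -0.008799
r = ln(F/S)/T + q = -0.008799 + 0.0197 = 0.010901
r = 1.09%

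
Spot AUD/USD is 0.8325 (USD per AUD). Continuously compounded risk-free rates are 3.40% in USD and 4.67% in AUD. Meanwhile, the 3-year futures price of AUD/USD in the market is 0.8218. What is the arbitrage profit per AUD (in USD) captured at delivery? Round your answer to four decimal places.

Fair futures: F* = S·e^(carry·T), with carry = (r_USD − r_AUD) = 0.0340 − 0.0467 = -0.0127
F* = 0.8325 · e^(-0.0127 × 3) = 0.8325 · e^-0.038100 = 0.8325 × 0.962617 = 0.8014
Market 0.8218 > fair 0.8014: forward overpriced → cash-and-carry (buy spot, short the forward).
At maturity, profit = |F_mkt − F*| = |0.8218 − 0.8014| = 0.0204 per AUD (in USD)

0.0204 per AUD (in USD)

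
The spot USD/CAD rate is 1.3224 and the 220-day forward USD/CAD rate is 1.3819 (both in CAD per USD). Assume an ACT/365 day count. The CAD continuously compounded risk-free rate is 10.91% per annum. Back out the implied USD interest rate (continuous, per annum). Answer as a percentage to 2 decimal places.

3.61%

F = S·e^((r_CAD − r_USD)T) ⇒ r_USD = r_CAD − ln(F/S)/T
ln(1.3819/1.3224) = 0.044011; /(220/365) = 0.073018
r_USD = 0.1091 − 0.073018 = 0.036082
r_USD = 3.61%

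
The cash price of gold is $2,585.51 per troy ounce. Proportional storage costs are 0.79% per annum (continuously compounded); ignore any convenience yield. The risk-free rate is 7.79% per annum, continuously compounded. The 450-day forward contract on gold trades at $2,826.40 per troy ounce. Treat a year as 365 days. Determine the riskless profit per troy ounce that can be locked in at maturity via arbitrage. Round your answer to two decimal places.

Fair forward: F* = S·e^(carry·T), with carry = (r + u) = 0.0779 + 0.0079 = 0.0858
F* = 2585.51 · e^(0.0858 × 450/365) = 2585.51 · e^0.10578082 = 2585.51 × 1.11157821 = $2873.9966
Market $2826.40 < fair $2873.9966: forward underpriced → reverse cash-and-carry (short spot, go long the forward).
At maturity, profit = |F_mkt − F*| = |2826.40 − 2873.9966| = $47.60 per troy ounce

$47.60 per troy ounce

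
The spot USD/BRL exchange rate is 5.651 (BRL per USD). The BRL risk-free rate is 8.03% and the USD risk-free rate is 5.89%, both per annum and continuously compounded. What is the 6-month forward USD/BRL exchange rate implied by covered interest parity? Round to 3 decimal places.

F = S·e^((r_BRL − r_USD)T) = 5.651 · e^((0.0803 − 0.0589) × 6/12)
= 5.651 · e^0.010700 = 5.651 × 1.010757
F = 5.712 BRL per USD

5.712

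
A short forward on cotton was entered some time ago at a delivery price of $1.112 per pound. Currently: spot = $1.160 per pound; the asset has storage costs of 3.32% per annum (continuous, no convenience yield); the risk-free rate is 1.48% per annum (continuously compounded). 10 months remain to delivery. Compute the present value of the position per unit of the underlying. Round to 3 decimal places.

Current fair forward for the remaining 10 months: F = S·e^((r + u)·T), (r + u) = 0.0148 + 0.0332 = 0.0480
F = 1.160 · e^(0.0480 × 10/12) = 1.160 × 1.040811 = 1.2073
Value of long forward = (F − K)·e^(−rT) = (1.2073 − 1.112) · e^(−0.0148·10/12)
= 0.0953 × 0.987742 = 0.094
Short position value = −(long value) = -$0.094

-$0.094 per pound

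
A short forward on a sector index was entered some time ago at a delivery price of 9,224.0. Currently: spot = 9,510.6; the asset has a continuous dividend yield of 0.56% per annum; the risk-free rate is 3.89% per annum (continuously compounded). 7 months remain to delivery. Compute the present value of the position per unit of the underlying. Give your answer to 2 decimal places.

-462.53

Current fair forward for the remaining 7 months: F = S·e^((r − q)·T), (r − q) = 0.0389 − 0.0056 = 0.0333
F = 9510.6 · e^(0.0333 × 7/12) = 9510.6 × 1.01961489 = 9697.1494
Value of long forward = (F − K)·e^(−rT) = (9697.1494 − 9224.0) · e^(−0.0389·7/12)
= 473.1494 × 0.97756385 = 462.53
Short position value = −(long value) = -462.53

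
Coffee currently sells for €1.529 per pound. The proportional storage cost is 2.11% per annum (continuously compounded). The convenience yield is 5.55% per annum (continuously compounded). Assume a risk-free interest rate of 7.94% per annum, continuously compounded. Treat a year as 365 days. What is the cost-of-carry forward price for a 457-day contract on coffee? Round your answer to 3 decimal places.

€1.618 per pound

Net carry = r + u − y = 0.0794 + 0.0211 − 0.0555 = 0.0450
F = S·e^((r+u−y)T) = 1.529 · e^(0.0450 × 457/365) = 1.529 · e^0.056342
= 1.529 × 1.057959 = €1.618 per pound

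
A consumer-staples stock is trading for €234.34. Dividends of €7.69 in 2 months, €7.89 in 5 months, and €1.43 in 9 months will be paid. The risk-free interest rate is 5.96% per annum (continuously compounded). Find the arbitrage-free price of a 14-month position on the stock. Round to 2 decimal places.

€233.34

PV(dividends) I = 7.69·e^(−0.0596·2/12) + 7.89·e^(−0.0596·5/12) + 1.43·e^(−0.0596·9/12)
I = 7.6140 + 7.6965 + 1.3675 = 16.6780
F = (S − I)·e^(rT) = (234.34 − 16.6780) · e^(0.0596·14/12)
= 217.6620 · e^0.069533 = 217.6620 × 1.072007 = €233.34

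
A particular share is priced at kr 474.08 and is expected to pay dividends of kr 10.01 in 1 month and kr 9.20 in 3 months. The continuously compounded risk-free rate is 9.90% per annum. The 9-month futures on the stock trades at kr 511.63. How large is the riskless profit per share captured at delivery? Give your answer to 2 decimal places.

kr 21.37 per share

PV(dividends) I = 10.01·e^(−0.0990·1/12) + 9.20·e^(−0.0990·3/12) = 18.9029
Fair futures F* = (S − I)·e^(rT) = (474.08 − 18.9029)·e^0.074250 = 455.1771 × 1.077076 = 490.2603
Market kr 511.63 > fair 490.2603: forward overpriced → cash-and-carry (borrow at r, buy the stock and collect the dividends, short the forward).
Profit at T = |F_mkt − F*| = |511.63 − 490.2603| = kr 21.37 per share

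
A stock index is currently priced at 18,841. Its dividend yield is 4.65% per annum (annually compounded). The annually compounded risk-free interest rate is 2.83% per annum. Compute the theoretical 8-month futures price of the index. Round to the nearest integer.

F = S · (1+r)^T / (1+q)^T
= 18841 × 1.018779 / 1.030765 = 18841 × 0.988372
F = 18,622

18,622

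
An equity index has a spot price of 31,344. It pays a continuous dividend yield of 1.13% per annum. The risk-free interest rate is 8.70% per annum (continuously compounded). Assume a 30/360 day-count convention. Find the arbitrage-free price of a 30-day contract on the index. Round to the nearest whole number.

31,542

F = S·e^((r − q)T) = 31344 · e^((0.0870 − 0.0113) × 30/360)
= 31344 · e^0.006308 = 31344 × 1.006328
F = 31,542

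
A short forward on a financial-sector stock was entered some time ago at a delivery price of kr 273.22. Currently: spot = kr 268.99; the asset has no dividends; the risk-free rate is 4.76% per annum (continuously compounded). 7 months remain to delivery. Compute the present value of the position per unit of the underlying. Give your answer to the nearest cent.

Current fair forward for the remaining 7 months: F = S·e^(r·T), r = 0.0476
F = 268.99 · e^(0.0476 × 7/12) = 268.99 × 1.028156 = 276.5637
Value of long forward = (F − K)·e^(−rT) = (276.5637 − 273.22) · e^(−0.0476·7/12)
= 3.3437 × 0.972615 = 3.25
Short position value = −(long value) = -kr 3.25

-kr 3.25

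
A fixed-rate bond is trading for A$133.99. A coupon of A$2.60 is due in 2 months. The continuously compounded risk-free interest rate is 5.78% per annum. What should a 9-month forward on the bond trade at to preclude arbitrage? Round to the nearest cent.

PV(coupons) I = 2.60·e^(−0.0578·2/12)
I = 2.5751
F = (S − I)·e^(rT) = (133.99 − 2.5751) · e^(0.0578·9/12)
= 131.4149 · e^0.043350 = 131.4149 × 1.044303 = A$137.24

A$137.24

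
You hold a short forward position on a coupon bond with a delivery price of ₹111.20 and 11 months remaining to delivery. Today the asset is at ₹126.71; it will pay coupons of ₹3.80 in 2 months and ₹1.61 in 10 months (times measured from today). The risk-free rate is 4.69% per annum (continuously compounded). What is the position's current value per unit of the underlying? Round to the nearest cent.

PV(remaining coupons) I = 3.80·e^(−0.0469·2/12) + 1.61·e^(−0.0469·10/12) = 5.3187
Current forward F = (S − I)·e^(rT) = (126.71 − 5.3187)·e^(0.0469·11/12) = 121.3913 × 1.043929 = 126.7239
Value (long) = (F − K)·e^(−rT) = (126.7239 − 111.20) × 0.957919 = 14.8706
Short position value = −(long value) = -₹14.87

-₹14.87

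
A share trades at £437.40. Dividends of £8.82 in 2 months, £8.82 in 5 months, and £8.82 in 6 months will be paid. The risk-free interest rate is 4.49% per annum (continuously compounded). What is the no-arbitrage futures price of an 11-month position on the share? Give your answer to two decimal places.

£428.65

PV(dividends) I = 8.82·e^(−0.0449·2/12) + 8.82·e^(−0.0449·5/12) + 8.82·e^(−0.0449·6/12)
I = 8.7542 + 8.6565 + 8.6242 = 26.0349
F = (S − I)·e^(rT) = (437.40 − 26.0349) · e^(0.0449·11/12)
= 411.3651 · e^0.041158 = 411.3651 × 1.042017 = £428.65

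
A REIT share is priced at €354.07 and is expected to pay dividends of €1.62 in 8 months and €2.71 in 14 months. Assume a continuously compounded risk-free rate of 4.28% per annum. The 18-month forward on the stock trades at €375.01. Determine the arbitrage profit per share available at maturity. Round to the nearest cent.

€1.89 per share

PV(dividends) I = 1.62·e^(−0.0428·8/12) + 2.71·e^(−0.0428·14/12) = 4.1524
Fair forward F* = (S − I)·e^(rT) = (354.07 − 4.1524)·e^0.064200 = 349.9176 × 1.066306 = 373.1192
Market €375.01 > fair 373.1192: forward overpriced → cash-and-carry (borrow at r, buy the stock and collect the dividends, short the forward).
Profit at T = |F_mkt − F*| = |375.01 − 373.1192| = €1.89 per share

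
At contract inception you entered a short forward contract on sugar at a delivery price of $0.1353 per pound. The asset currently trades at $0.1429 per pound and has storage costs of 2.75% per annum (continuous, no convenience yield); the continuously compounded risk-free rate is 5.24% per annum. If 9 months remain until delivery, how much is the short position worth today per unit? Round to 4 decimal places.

Current fair forward for the remaining 9 months: F = S·e^((r + u)·T), (r + u) = 0.0524 + 0.0275 = 0.0799
F = 0.1429 · e^(0.0799 × 9/12) = 0.1429 × 1.061757 = 0.1517
Value of long forward = (F − K)·e^(−rT) = (0.1517 − 0.1353) · e^(−0.0524·9/12)
= 0.0164 × 0.961462 = 0.0158
Short position value = −(long value) = -$0.0158

-$0.0158 per pound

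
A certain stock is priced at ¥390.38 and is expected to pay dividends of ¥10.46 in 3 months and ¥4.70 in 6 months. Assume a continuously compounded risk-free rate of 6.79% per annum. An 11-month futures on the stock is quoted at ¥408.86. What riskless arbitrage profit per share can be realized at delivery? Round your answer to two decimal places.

¥9.19 per share

PV(dividends) I = 10.46·e^(−0.0679·3/12) + 4.70·e^(−0.0679·6/12) = 14.8271
Fair futures F* = (S − I)·e^(rT) = (390.38 − 14.8271)·e^0.062242 = 375.5529 × 1.064220 = 399.6709
Market ¥408.86 > fair 399.6709: forward overpriced → cash-and-carry (borrow at r, buy the stock and collect the dividends, short the forward).
Profit at T = |F_mkt − F*| = |408.86 − 399.6709| = ¥9.19 per share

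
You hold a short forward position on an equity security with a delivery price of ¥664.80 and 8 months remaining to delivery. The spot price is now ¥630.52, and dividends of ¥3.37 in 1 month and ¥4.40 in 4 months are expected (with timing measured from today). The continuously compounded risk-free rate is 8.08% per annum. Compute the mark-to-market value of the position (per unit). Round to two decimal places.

¥7.05

PV(remaining dividends) I = 3.37·e^(−0.0808·1/12) + 4.40·e^(−0.0808·4/12) = 7.6305
Current forward F = (S − I)·e^(rT) = (630.52 − 7.6305)·e^(0.0808·8/12) = 622.8895 × 1.055344 = 657.3627
Value (long) = (F − K)·e^(−rT) = (657.3627 − 664.80) × 0.947558 = -7.0473
Short position value = −(long value) = ¥7.05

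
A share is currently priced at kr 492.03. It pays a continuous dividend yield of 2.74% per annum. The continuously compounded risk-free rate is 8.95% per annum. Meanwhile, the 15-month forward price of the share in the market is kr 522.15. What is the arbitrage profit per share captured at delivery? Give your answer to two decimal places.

Fair forward: F* = S·e^(carry·T), with carry = (r − q) = 0.0895 − 0.0274 = 0.0621
F* = 492.03 · e^(0.0621 × 15/12) = 492.03 · e^0.077625 = 492.03 × 1.080717 = kr 531.7452
Market kr 522.15 < fair kr 531.7452: forward underpriced → reverse cash-and-carry (short spot, go long the forward).
At maturity, profit = |F_mkt − F*| = |522.15 − 531.7452| = kr 9.60 per share

kr 9.60 per share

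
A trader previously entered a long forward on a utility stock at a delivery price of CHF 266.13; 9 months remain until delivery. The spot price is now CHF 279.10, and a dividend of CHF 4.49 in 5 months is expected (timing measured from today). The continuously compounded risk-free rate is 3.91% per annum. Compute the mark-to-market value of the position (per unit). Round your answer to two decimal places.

PV(remaining dividends) I = 4.49·e^(−0.0391·5/12) = 4.4174
Current forward F = (S − I)·e^(rT) = (279.10 − 4.4174)·e^(0.0391·9/12) = 274.6826 × 1.029759 = 282.8569
Value (long) = (F − K)·e^(−rT) = (282.8569 − 266.13) × 0.971101 = 16.2435
Value = CHF 16.24

CHF 16.24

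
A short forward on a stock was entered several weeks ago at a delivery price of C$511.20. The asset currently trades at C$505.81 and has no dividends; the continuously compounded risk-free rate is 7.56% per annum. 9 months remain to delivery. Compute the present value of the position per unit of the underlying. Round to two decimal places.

-C$22.79

Current fair forward for the remaining 9 months: F = S·e^(r·T), r = 0.0756
F = 505.81 · e^(0.0756 × 9/12) = 505.81 × 1.058338 = 535.3179
Value of long forward = (F − K)·e^(−rT) = (535.3179 − 511.20) · e^(−0.0756·9/12)
= 24.1179 × 0.944877 = 22.79
Short position value = −(long value) = -C$22.79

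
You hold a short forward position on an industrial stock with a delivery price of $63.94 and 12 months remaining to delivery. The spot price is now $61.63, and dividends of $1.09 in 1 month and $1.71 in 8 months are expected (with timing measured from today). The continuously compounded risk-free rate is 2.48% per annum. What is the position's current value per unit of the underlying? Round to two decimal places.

$3.51

PV(remaining dividends) I = 1.09·e^(−0.0248·1/12) + 1.71·e^(−0.0248·8/12) = 2.7697
Current forward F = (S − I)·e^(rT) = (61.63 − 2.7697)·e^(0.0248·12/12) = 58.8603 × 1.025110 = 60.3383
Value (long) = (F − K)·e^(−rT) = (60.3383 − 63.94) × 0.975505 = -3.5135
Short position value = −(long value) = $3.51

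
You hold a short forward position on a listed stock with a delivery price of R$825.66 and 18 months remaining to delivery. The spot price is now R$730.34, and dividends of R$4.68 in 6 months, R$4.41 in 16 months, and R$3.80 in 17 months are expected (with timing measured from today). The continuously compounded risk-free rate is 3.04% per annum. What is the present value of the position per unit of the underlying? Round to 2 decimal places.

PV(remaining dividends) I = 4.68·e^(−0.0304·6/12) + 4.41·e^(−0.0304·16/12) + 3.80·e^(−0.0304·17/12) = 12.4840
Current forward F = (S − I)·e^(rT) = (730.34 − 12.4840)·e^(0.0304·18/12) = 717.8560 × 1.046656 = 751.3483
Value (long) = (F − K)·e^(−rT) = (751.3483 − 825.66) × 0.955424 = -70.9992
Short position value = −(long value) = R$71.00

R$71.00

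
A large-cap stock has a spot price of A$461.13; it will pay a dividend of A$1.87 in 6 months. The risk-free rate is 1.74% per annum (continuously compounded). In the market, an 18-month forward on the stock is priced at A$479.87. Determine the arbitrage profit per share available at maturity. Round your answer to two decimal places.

PV(dividends) I = 1.87·e^(−0.0174·6/12) = 1.8538
Fair forward F* = (S − I)·e^(rT) = (461.13 − 1.8538)·e^0.026100 = 459.2762 × 1.026444 = 471.4213
Market A$479.87 > fair 471.4213: forward overpriced → cash-and-carry (borrow at r, buy the stock and collect the dividends, short the forward).
Profit at T = |F_mkt − F*| = |479.87 − 471.4213| = A$8.45 per share

A$8.45 per share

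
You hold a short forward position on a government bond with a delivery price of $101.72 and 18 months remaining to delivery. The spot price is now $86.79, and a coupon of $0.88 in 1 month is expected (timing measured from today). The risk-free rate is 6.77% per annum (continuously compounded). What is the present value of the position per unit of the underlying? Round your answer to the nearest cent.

$5.98

PV(remaining coupons) I = 0.88·e^(−0.0677·1/12) = 0.8750
Current forward F = (S − I)·e^(rT) = (86.79 − 0.8750)·e^(0.0677·18/12) = 85.9150 × 1.106885 = 95.0980
Value (long) = (F − K)·e^(−rT) = (95.0980 − 101.72) × 0.903436 = -5.9826
Short position value = −(long value) = $5.98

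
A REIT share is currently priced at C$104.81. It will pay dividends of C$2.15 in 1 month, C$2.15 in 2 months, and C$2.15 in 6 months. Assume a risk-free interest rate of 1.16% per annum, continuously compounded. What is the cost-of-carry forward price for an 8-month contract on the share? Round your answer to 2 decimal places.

C$99.14

PV(dividends) I = 2.15·e^(−0.0116·1/12) + 2.15·e^(−0.0116·2/12) + 2.15·e^(−0.0116·6/12)
I = 2.1479 + 2.1458 + 2.1376 = 6.4313
F = (S − I)·e^(rT) = (104.81 − 6.4313) · e^(0.0116·8/12)
= 98.3787 · e^0.007733 = 98.3787 × 1.007763 = C$99.14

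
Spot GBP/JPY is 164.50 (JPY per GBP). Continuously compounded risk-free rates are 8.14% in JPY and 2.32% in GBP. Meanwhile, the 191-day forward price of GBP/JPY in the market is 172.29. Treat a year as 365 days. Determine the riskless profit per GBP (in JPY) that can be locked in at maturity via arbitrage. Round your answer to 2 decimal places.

2.70 per GBP (in JPY)

Fair forward: F* = S·e^(carry·T), with carry = (r_JPY − r_GBP) = 0.0814 − 0.0232 = 0.0582
F* = 164.50 · e^(0.0582 × 191/365) = 164.50 · e^0.030455 = 164.50 × 1.030923 = 169.5868
Market 172.29 > fair 169.5868: forward overpriced → cash-and-carry (buy spot, short the forward).
At maturity, profit = |F_mkt − F*| = |172.29 − 169.5868| = 2.70 per GBP (in JPY)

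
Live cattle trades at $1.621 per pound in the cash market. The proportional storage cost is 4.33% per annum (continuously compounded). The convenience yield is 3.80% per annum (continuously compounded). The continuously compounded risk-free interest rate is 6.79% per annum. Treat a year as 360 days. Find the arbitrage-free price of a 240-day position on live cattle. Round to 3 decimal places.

$1.702 per pound

Net carry = r + u − y = 0.0679 + 0.0433 − 0.0380 = 0.0732
F = S·e^((r+u−y)T) = 1.621 · e^(0.0732 × 240/360) = 1.621 · e^0.048800
= 1.621 × 1.050010 = $1.702 per pound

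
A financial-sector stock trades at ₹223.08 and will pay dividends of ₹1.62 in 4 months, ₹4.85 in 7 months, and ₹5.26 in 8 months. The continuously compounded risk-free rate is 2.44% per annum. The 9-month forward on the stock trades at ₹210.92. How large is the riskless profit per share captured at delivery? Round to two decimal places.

PV(dividends) I = 1.62·e^(−0.0244·4/12) + 4.85·e^(−0.0244·7/12) + 5.26·e^(−0.0244·8/12) = 11.5635
Fair forward F* = (S − I)·e^(rT) = (223.08 − 11.5635)·e^0.018300 = 211.5165 × 1.018468 = 215.4228
Market ₹210.92 < fair 215.4228: forward underpriced → reverse cash-and-carry (short the stock, invest proceeds at r, pay the dividends, go long the forward).
Profit at T = |F_mkt − F*| = |210.92 − 215.4228| = ₹4.50 per share

₹4.50 per share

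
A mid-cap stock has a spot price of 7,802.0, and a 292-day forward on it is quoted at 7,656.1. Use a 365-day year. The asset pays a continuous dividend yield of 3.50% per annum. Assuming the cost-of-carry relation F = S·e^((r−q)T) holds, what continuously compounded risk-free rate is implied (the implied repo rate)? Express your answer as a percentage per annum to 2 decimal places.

1.14%

From F = S·e^((r−q)T): (r − q) = ln(F/S)/T
ln(7656.1/7802.0) = ln(0.981300) = -0.018877
(r − q) = -0.018877 / (292/365) = -0.023596
r = ln(F/S)/T + q = -0.023596 + 0.0350 = 0.011404
r = 1.14%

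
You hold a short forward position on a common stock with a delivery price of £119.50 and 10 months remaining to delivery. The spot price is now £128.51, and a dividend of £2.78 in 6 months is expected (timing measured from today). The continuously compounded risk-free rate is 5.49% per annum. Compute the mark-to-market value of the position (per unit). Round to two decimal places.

PV(remaining dividends) I = 2.78·e^(−0.0549·6/12) = 2.7047
Current forward F = (S − I)·e^(rT) = (128.51 − 2.7047)·e^(0.0549·10/12) = 125.8053 × 1.046813 = 131.6946
Value (long) = (F − K)·e^(−rT) = (131.6946 − 119.50) × 0.955281 = 11.6493
Short position value = −(long value) = -£11.65

-£11.65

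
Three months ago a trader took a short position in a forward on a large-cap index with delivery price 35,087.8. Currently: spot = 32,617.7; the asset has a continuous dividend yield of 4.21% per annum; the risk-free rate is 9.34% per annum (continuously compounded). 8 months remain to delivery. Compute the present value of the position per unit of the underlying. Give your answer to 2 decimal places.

Current fair forward for the remaining 8 months: F = S·e^((r − q)·T), (r − q) = 0.0934 − 0.0421 = 0.0513
F = 32617.7 · e^(0.0513 × 8/12) = 32617.7 × 1.03479154 = 33752.5200
Value of long forward = (F − K)·e^(−rT) = (33752.5200 − 35087.8) · e^(−0.0934·8/12)
= -1335.2800 × 0.93963228 = -1254.67
Short position value = −(long value) = 1254.67

1254.67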